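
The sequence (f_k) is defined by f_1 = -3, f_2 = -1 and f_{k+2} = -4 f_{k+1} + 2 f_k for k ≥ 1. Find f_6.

f_3 = -4*(-1) + 2*(-3) = -2
f_4 = -4*(-2) + 2*(-1) = 6
f_5 = -4*6 + 2*(-2) = -28
f_6 = -4*(-28) + 2*6 = 124

124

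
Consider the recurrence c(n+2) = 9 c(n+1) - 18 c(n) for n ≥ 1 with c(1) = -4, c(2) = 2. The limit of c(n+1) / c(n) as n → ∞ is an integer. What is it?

6

The characteristic equation is r^2 - 9r + 18 = 0, which factors as (r - 6)(r - 3) = 0.
So the roots are 6 and 3. Since |6| > |3| and the coefficient of 6^n is non-zero, the ratio tends to 6.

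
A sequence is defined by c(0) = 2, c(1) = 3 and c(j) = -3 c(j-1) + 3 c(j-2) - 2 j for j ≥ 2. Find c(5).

365

c(2) = -3(3) + 3(2) - 4 = -7
c(3) = -3(-7) + 3(3) - 6 = 24
c(4) = -3(24) + 3(-7) - 8 = -101
c(5) = -3(-101) + 3(24) - 10 = 365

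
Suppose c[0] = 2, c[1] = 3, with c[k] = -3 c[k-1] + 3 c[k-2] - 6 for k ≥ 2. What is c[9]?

c[2] = -3*3 + 3*2 - 6 = -9
c[3] = -3*(-9) + 3*3 - 6 = 30
c[4] = -3*30 + 3*(-9) - 6 = -123
c[5] = -3*(-123) + 3*30 - 6 = 453
c[6] = -3*453 + 3*(-123) - 6 = -1734
c[7] = -3*(-1734) + 3*453 - 6 = 6555
c[8] = -3*6555 + 3*(-1734) - 6 = -24873
c[9] = -3*(-24873) + 3*6555 - 6 = 94278

94278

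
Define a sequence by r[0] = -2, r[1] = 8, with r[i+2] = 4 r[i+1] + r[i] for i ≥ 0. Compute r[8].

r[2] = 4(8) + (-2) = 30
r[3] = 4(30) + 8 = 128
r[4] = 4(128) + 30 = 542
r[5] = 4(542) + 128 = 2296
r[6] = 4(2296) + 542 = 9726
r[7] = 4(9726) + 2296 = 41200
r[8] = 4(41200) + 9726 = 174526

174526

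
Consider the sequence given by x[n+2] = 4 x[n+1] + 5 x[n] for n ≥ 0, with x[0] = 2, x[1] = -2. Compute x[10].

x[2] = 4·(-2) + 5·2 = 2
x[3] = 4·2 + 5·(-2) = -2
x[4] = 4·(-2) + 5·2 = 2
x[5] = 4·2 + 5·(-2) = -2
x[6] = 4·(-2) + 5·2 = 2
x[7] = 4·2 + 5·(-2) = -2
x[8] = 4·(-2) + 5·2 = 2
x[9] = 4·2 + 5·(-2) = -2
x[10] = 4·(-2) + 5·2 = 2

2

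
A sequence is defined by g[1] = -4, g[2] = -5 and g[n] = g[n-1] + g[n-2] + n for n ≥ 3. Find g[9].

-12

g[3] = (-5) + (-4) + 3 = -6
g[4] = (-6) + (-5) + 4 = -7
g[5] = (-7) + (-6) + 5 = -8
g[6] = (-8) + (-7) + 6 = -9
g[7] = (-9) + (-8) + 7 = -10
g[8] = (-10) + (-9) + 8 = -11
g[9] = (-11) + (-10) + 9 = -12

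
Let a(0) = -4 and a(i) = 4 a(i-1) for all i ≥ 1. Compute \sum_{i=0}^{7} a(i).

-87380

a(1) = 4*(-4) = -16
a(2) = 4*(-16) = -64
a(3) = 4*(-64) = -256
a(4) = 4*(-256) = -1024
a(5) = 4*(-1024) = -4096
a(6) = 4*(-4096) = -16384
a(7) = 4*(-16384) = -65536
Sum = (-4) + (-16) + (-64) + (-256) + (-1024) + (-4096) + (-16384) + (-65536) = -87380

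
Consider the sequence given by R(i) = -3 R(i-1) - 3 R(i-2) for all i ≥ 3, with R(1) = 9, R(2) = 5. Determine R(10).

R(3) = -3(5) - 3(9) = -42
R(4) = -3(-42) - 3(5) = 111
R(5) = -3(111) - 3(-42) = -207
R(6) = -3(-207) - 3(111) = 288
R(7) = -3(288) - 3(-207) = -243
R(8) = -3(-243) - 3(288) = -135
R(9) = -3(-135) - 3(-243) = 1134
R(10) = -3(1134) - 3(-135) = -2997

-2997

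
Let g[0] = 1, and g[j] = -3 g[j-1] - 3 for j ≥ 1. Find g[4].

g[1] = -3·1 - 3 = -6
g[2] = -3·(-6) - 3 = 15
g[3] = -3·15 - 3 = -48
g[4] = -3·(-48) - 3 = 141

141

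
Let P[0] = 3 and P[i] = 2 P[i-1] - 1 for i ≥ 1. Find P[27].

The fixed point is -1/(1 - 2) = 1, so P[i] - 1 = 2(P[i-1] - 1).
Hence P[i] = 2·2^i + 1.
P[27] = 2·2^{27} + 1 = 2·134217728 + 1 = 268435457.

268435457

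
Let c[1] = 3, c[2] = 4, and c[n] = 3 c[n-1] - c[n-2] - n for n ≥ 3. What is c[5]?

19

c[3] = 3*4 - 3 - 3 = 6
c[4] = 3*6 - 4 - 4 = 10
c[5] = 3*10 - 6 - 5 = 19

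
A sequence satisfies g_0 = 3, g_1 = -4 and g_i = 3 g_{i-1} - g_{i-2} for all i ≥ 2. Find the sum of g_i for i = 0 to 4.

-165

g_2 = 3·(-4) - 3 = -15
g_3 = 3·(-15) - (-4) = -41
g_4 = 3·(-41) - (-15) = -108
Sum = 3 + (-4) + (-15) + (-41) + (-108) = -165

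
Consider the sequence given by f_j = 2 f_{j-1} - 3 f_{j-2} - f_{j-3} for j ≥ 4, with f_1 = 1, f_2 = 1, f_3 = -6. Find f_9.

-29

f_4 = 2·(-6) - 3·1 - 1 = -16
f_5 = 2·(-16) - 3·(-6) - 1 = -15
f_6 = 2·(-15) - 3·(-16) - (-6) = 24
f_7 = 2·24 - 3·(-15) - (-16) = 109
f_8 = 2·109 - 3·24 - (-15) = 161
f_9 = 2·161 - 3·109 - 24 = -29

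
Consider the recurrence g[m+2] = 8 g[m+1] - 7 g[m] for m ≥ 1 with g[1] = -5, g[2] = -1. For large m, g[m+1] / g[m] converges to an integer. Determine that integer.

7

The characteristic equation is r^2 - 8r + 7 = 0, which factors as (r - 7)(r - 1) = 0.
So the roots are 7 and 1. Since |7| > |1| and the coefficient of 7^m is non-zero, the ratio tends to 7.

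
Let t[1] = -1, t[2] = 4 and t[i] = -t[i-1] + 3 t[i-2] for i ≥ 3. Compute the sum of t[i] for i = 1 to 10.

1887

t[3] = -4 + 3*(-1) = -7
t[4] = -(-7) + 3*4 = 19
t[5] = -19 + 3*(-7) = -40
t[6] = -(-40) + 3*19 = 97
t[7] = -97 + 3*(-40) = -217
t[8] = -(-217) + 3*97 = 508
t[9] = -508 + 3*(-217) = -1159
t[10] = -(-1159) + 3*508 = 2683
Sum = (-1) + 4 + (-7) + 19 + (-40) + 97 + (-217) + 508 + (-1159) + 2683 = 1887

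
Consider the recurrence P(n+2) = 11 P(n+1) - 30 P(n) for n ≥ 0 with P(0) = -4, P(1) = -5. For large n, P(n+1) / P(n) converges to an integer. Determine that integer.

6

The characteristic equation is r^2 - 11r + 30 = 0, which factors as (r - 6)(r - 5) = 0.
So the roots are 6 and 5. Since |6| > |5| and the coefficient of 6^n is non-zero, the ratio tends to 6.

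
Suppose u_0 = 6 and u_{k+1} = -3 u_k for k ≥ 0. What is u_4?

486

u_1 = -3*6 = -18
u_2 = -3*(-18) = 54
u_3 = -3*54 = -162
u_4 = -3*(-162) = 486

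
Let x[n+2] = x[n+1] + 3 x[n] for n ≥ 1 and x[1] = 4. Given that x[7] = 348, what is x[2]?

3

Let x[2] = z.
x[3] = 12 + z
x[4] = 12 + 4z
x[5] = 48 + 7z
x[6] = 84 + 19z
x[7] = 228 + 40z
So 228 + 40z = 348, giving z = 3.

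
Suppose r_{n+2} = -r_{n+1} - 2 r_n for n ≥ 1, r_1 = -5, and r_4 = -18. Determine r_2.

Let r_2 = y.
r_3 = 10 - y
r_4 = -10 - y
So -10 - y = -18, giving y = 8.

8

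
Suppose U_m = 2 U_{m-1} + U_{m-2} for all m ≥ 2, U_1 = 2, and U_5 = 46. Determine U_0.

-1

Let U_0 = v.
U_2 = 4 + v
U_3 = 10 + 2v
U_4 = 24 + 5v
U_5 = 58 + 12v
So 58 + 12v = 46, giving v = -1.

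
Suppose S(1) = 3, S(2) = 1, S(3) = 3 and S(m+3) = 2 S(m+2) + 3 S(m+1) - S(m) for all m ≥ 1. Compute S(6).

S(4) = 2*3 + 3*1 - 3 = 6
S(5) = 2*6 + 3*3 - 1 = 20
S(6) = 2*20 + 3*6 - 3 = 55

55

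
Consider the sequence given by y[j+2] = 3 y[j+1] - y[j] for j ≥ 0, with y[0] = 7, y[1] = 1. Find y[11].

-29644

y[2] = 3(1) - 7 = -4
y[3] = 3(-4) - 1 = -13
y[4] = 3(-13) - (-4) = -35
y[5] = 3(-35) - (-13) = -92
y[6] = 3(-92) - (-35) = -241
y[7] = 3(-241) - (-92) = -631
y[8] = 3(-631) - (-241) = -1652
y[9] = 3(-1652) - (-631) = -4325
y[10] = 3(-4325) - (-1652) = -11323
y[11] = 3(-11323) - (-4325) = -29644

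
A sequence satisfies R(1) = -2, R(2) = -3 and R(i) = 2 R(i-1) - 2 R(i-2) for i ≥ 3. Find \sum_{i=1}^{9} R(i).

R(3) = 2·(-3) - 2·(-2) = -2
R(4) = 2·(-2) - 2·(-3) = 2
R(5) = 2·2 - 2·(-2) = 8
R(6) = 2·8 - 2·2 = 12
R(7) = 2·12 - 2·8 = 8
R(8) = 2·8 - 2·12 = -8
R(9) = 2·(-8) - 2·8 = -32
Sum = (-2) + (-3) + (-2) + 2 + 8 + 12 + 8 + (-8) + (-32) = -17

-17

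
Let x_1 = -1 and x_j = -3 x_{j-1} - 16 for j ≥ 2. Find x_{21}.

10460353199

The fixed point is -16/(1 + 3) = -4, so x_j + 4 = -3(x_{j-1} + 4).
Hence x_j = 3·(-3)^{j-1} - 4.
x_{21} = 3·(-3)^{20} - 4 = 3·3486784401 - 4 = 10460353199.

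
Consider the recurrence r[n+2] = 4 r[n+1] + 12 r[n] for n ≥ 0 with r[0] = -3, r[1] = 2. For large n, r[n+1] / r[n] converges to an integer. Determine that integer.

6

The characteristic equation is r^2 - 4r - 12 = 0, which factors as (r - 6)(r + 2) = 0.
So the roots are 6 and -2. Since |6| > |-2| and the coefficient of 6^n is non-zero, the ratio tends to 6.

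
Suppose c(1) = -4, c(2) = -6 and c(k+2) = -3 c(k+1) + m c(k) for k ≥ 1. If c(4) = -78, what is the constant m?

-4

c(3) = 18 - 4m
c(4) = -54 + 6m
So -54 + 6m = -78, giving m = -4.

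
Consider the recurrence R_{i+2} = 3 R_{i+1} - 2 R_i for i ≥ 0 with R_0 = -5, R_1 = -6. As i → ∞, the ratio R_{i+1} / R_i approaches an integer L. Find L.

2

The characteristic equation is r^2 - 3r + 2 = 0, which factors as (r - 2)(r - 1) = 0.
So the roots are 2 and 1. Since |2| > |1| and the coefficient of 2^i is non-zero, the ratio tends to 2.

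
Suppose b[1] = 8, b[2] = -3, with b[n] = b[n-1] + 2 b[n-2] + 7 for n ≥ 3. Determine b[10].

b[3] = (-3) + 2*8 + 7 = 20
b[4] = 20 + 2*(-3) + 7 = 21
b[5] = 21 + 2*20 + 7 = 68
b[6] = 68 + 2*21 + 7 = 117
b[7] = 117 + 2*68 + 7 = 260
b[8] = 260 + 2*117 + 7 = 501
b[9] = 501 + 2*260 + 7 = 1028
b[10] = 1028 + 2*501 + 7 = 2037

2037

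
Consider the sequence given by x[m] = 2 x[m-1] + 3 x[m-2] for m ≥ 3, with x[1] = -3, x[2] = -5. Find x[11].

-118099

x[3] = 2·(-5) + 3·(-3) = -19
x[4] = 2·(-19) + 3·(-5) = -53
x[5] = 2·(-53) + 3·(-19) = -163
x[6] = 2·(-163) + 3·(-53) = -485
x[7] = 2·(-485) + 3·(-163) = -1459
x[8] = 2·(-1459) + 3·(-485) = -4373
x[9] = 2·(-4373) + 3·(-1459) = -13123
x[10] = 2·(-13123) + 3·(-4373) = -39365
x[11] = 2·(-39365) + 3·(-13123) = -118099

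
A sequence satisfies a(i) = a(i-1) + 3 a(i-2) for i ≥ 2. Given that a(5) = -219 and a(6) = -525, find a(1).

-6

Rearranging, a(i-2) = (a(i) - a(i-1)) / 3.
a(4) = (-525 - (-219)) / 3 = -306/3 = -102
a(3) = (-219 - (-102)) / 3 = -117/3 = -39
a(2) = (-102 - (-39)) / 3 = -63/3 = -21
a(1) = (-39 - (-21)) / 3 = -18/3 = -6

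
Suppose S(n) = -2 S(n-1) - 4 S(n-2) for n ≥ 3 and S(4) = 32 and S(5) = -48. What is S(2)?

Rearranging, S(n-2) = (S(n) + 2 S(n-1)) / -4.
S(3) = (-48 + 2·32) / -4 = 16/-4 = -4
S(2) = (32 + 2·(-4)) / -4 = 24/-4 = -6

-6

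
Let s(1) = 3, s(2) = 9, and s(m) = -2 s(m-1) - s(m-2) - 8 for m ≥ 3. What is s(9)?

s(3) = -2(9) - 3 - 8 = -29
s(4) = -2(-29) - 9 - 8 = 41
s(5) = -2(41) - (-29) - 8 = -61
s(6) = -2(-61) - 41 - 8 = 73
s(7) = -2(73) - (-61) - 8 = -93
s(8) = -2(-93) - 73 - 8 = 105
s(9) = -2(105) - (-93) - 8 = -125

-125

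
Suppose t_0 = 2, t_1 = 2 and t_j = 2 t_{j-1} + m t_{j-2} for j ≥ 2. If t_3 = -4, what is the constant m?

t_2 = 4 + 2m
t_3 = 8 + 6m
So 8 + 6m = -4, giving m = -2.

-2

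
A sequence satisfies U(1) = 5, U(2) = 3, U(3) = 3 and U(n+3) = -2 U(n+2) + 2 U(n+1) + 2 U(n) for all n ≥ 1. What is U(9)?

U(4) = -2*3 + 2*3 + 2*5 = 10
U(5) = -2*10 + 2*3 + 2*3 = -8
U(6) = -2*(-8) + 2*10 + 2*3 = 42
U(7) = -2*42 + 2*(-8) + 2*10 = -80
U(8) = -2*(-80) + 2*42 + 2*(-8) = 228
U(9) = -2*228 + 2*(-80) + 2*42 = -532

-532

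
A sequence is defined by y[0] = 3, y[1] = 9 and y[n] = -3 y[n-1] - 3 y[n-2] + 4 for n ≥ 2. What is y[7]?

y[2] = -3(9) - 3(3) + 4 = -32
y[3] = -3(-32) - 3(9) + 4 = 73
y[4] = -3(73) - 3(-32) + 4 = -119
y[5] = -3(-119) - 3(73) + 4 = 142
y[6] = -3(142) - 3(-119) + 4 = -65
y[7] = -3(-65) - 3(142) + 4 = -227

-227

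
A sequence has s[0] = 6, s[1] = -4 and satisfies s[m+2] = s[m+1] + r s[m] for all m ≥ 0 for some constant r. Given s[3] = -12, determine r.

-4

s[2] = -4 + 6r
s[3] = -4 + 2r
So -4 + 2r = -12, giving r = -4.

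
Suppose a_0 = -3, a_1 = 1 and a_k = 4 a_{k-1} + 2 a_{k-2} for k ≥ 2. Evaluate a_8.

-10928

a_2 = 4·1 + 2·(-3) = -2
a_3 = 4·(-2) + 2·1 = -6
a_4 = 4·(-6) + 2·(-2) = -28
a_5 = 4·(-28) + 2·(-6) = -124
a_6 = 4·(-124) + 2·(-28) = -552
a_7 = 4·(-552) + 2·(-124) = -2456
a_8 = 4·(-2456) + 2·(-552) = -10928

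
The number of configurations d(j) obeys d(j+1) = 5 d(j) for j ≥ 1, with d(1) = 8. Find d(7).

125000

d(2) = 5*8 = 40
d(3) = 5*40 = 200
d(4) = 5*200 = 1000
d(5) = 5*1000 = 5000
d(6) = 5*5000 = 25000
d(7) = 5*25000 = 125000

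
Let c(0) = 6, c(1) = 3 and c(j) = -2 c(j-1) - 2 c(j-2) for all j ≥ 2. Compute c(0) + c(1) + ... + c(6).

c(2) = -2·3 - 2·6 = -18
c(3) = -2·(-18) - 2·3 = 30
c(4) = -2·30 - 2·(-18) = -24
c(5) = -2·(-24) - 2·30 = -12
c(6) = -2·(-12) - 2·(-24) = 72
Sum = 6 + 3 + (-18) + 30 + (-24) + (-12) + 72 = 57

57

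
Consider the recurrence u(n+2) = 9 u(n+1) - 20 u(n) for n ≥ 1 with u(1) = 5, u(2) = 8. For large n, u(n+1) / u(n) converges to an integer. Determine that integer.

5

The characteristic equation is r^2 - 9r + 20 = 0, which factors as (r - 5)(r - 4) = 0.
So the roots are 5 and 4. Since |5| > |4| and the coefficient of 5^n is non-zero, the ratio tends to 5.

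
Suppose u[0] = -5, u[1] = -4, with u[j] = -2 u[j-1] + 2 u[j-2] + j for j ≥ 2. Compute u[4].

u[2] = -2*(-4) + 2*(-5) + 2 = 0
u[3] = -2*0 + 2*(-4) + 3 = -5
u[4] = -2*(-5) + 2*0 + 4 = 14

14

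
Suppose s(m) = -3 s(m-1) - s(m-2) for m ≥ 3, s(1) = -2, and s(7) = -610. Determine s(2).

Let s(2) = w.
s(3) = 2 - 3w
s(4) = -6 + 8w
s(5) = 16 - 21w
s(6) = -42 + 55w
s(7) = 110 - 144w
So 110 - 144w = -610, giving w = 5.

5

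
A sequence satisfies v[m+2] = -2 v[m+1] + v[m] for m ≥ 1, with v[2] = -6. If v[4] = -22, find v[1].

-4

Let v[1] = y.
v[3] = 12 + y
v[4] = -30 - 2y
So -30 - 2y = -22, giving y = -4.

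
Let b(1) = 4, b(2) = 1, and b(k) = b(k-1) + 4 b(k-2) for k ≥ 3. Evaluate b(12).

54453

b(3) = 1 + 4·4 = 17
b(4) = 17 + 4·1 = 21
b(5) = 21 + 4·17 = 89
b(6) = 89 + 4·21 = 173
b(7) = 173 + 4·89 = 529
b(8) = 529 + 4·173 = 1221
b(9) = 1221 + 4·529 = 3337
b(10) = 3337 + 4·1221 = 8221
b(11) = 8221 + 4·3337 = 21569
b(12) = 21569 + 4·8221 = 54453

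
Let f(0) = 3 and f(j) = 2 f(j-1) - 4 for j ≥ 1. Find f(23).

The fixed point is -4/(1 - 2) = 4, so f(j) - 4 = 2(f(j-1) - 4).
Hence f(j) = -1·2^j + 4.
f(23) = -1·2^{23} + 4 = -1·8388608 + 4 = -8388604.

-8388604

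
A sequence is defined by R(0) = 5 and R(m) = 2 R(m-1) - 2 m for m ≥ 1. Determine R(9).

534

R(1) = 2(5) - 2 = 8
R(2) = 2(8) - 4 = 12
R(3) = 2(12) - 6 = 18
R(4) = 2(18) - 8 = 28
R(5) = 2(28) - 10 = 46
R(6) = 2(46) - 12 = 80
R(7) = 2(80) - 14 = 146
R(8) = 2(146) - 16 = 276
R(9) = 2(276) - 18 = 534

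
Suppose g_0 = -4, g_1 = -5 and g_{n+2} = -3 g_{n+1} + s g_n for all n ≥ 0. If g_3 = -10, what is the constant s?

g_2 = 15 - 4s
g_3 = -45 + 7s
So -45 + 7s = -10, giving s = 5.

5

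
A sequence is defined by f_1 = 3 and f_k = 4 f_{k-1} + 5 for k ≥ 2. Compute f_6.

4777

f_2 = 4·3 + 5 = 17
f_3 = 4·17 + 5 = 73
f_4 = 4·73 + 5 = 297
f_5 = 4·297 + 5 = 1193
f_6 = 4·1193 + 5 = 4777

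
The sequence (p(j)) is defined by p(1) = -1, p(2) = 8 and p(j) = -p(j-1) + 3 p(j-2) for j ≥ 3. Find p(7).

p(3) = -8 + 3·(-1) = -11
p(4) = -(-11) + 3·8 = 35
p(5) = -35 + 3·(-11) = -68
p(6) = -(-68) + 3·35 = 173
p(7) = -173 + 3·(-68) = -377

-377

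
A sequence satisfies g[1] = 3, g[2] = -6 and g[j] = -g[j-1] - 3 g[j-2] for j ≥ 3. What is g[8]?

66

g[3] = -(-6) - 3*3 = -3
g[4] = -(-3) - 3*(-6) = 21
g[5] = -21 - 3*(-3) = -12
g[6] = -(-12) - 3*21 = -51
g[7] = -(-51) - 3*(-12) = 87
g[8] = -87 - 3*(-51) = 66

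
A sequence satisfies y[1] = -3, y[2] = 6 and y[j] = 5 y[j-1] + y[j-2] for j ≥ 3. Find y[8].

102486

y[3] = 5·6 + (-3) = 27
y[4] = 5·27 + 6 = 141
y[5] = 5·141 + 27 = 732
y[6] = 5·732 + 141 = 3801
y[7] = 5·3801 + 732 = 19737
y[8] = 5·19737 + 3801 = 102486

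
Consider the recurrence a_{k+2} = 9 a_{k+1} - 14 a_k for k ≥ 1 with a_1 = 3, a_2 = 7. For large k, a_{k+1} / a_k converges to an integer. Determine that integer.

The characteristic equation is r^2 - 9r + 14 = 0, which factors as (r - 7)(r - 2) = 0.
So the roots are 7 and 2. Since |7| > |2| and the coefficient of 7^k is non-zero, the ratio tends to 7.

7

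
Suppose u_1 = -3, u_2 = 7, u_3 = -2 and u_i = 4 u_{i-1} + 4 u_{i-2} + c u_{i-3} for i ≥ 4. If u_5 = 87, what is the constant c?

-3

u_4 = 20 - 3c
u_5 = 72 - 5c
So 72 - 5c = 87, giving c = -3.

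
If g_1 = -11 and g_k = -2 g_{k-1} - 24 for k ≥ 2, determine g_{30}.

1610612728

The fixed point is -24/(1 + 2) = -8, so g_k + 8 = -2(g_{k-1} + 8).
Hence g_k = -3·(-2)^{k-1} - 8.
g_{30} = -3·(-2)^{29} - 8 = -3·-536870912 - 8 = 1610612728.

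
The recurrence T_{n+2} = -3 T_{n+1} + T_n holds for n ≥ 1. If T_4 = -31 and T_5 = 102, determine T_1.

-3

Rearranging, T_{n-2} = T_n + 3 T_{n-1}.
T_3 = 102 + 3(-31) = 9
T_2 = -31 + 3(9) = -4
T_1 = 9 + 3(-4) = -3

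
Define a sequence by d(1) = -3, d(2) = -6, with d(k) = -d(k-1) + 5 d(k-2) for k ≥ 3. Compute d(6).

-81

d(3) = -(-6) + 5(-3) = -9
d(4) = -(-9) + 5(-6) = -21
d(5) = -(-21) + 5(-9) = -24
d(6) = -(-24) + 5(-21) = -81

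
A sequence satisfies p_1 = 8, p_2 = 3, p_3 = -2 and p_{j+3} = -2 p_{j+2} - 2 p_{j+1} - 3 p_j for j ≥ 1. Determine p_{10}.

p_4 = -2(-2) - 2(3) - 3(8) = -26
p_5 = -2(-26) - 2(-2) - 3(3) = 47
p_6 = -2(47) - 2(-26) - 3(-2) = -36
p_7 = -2(-36) - 2(47) - 3(-26) = 56
p_8 = -2(56) - 2(-36) - 3(47) = -181
p_9 = -2(-181) - 2(56) - 3(-36) = 358
p_{10} = -2(358) - 2(-181) - 3(56) = -522

-522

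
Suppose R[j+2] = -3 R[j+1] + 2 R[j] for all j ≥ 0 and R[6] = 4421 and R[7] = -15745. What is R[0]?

Rearranging, R[j-2] = (R[j] + 3 R[j-1]) / 2.
R[5] = (-15745 + 3(4421)) / 2 = -2482/2 = -1241
R[4] = (4421 + 3(-1241)) / 2 = 698/2 = 349
R[3] = (-1241 + 3(349)) / 2 = -194/2 = -97
R[2] = (349 + 3(-97)) / 2 = 58/2 = 29
R[1] = (-97 + 3(29)) / 2 = -10/2 = -5
R[0] = (29 + 3(-5)) / 2 = 14/2 = 7

7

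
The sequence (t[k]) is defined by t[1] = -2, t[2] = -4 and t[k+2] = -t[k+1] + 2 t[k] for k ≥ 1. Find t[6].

-24

t[3] = -(-4) + 2·(-2) = 0
t[4] = -0 + 2·(-4) = -8
t[5] = -(-8) + 2·0 = 8
t[6] = -8 + 2·(-8) = -24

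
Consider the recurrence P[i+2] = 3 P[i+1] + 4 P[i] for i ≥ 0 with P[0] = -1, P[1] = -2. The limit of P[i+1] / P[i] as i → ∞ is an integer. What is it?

The characteristic equation is r^2 - 3r - 4 = 0, which factors as (r - 4)(r + 1) = 0.
So the roots are 4 and -1. Since |4| > |-1| and the coefficient of 4^i is non-zero, the ratio tends to 4.

4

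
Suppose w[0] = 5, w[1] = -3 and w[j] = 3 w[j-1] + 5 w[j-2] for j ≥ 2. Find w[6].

3001

w[2] = 3·(-3) + 5·5 = 16
w[3] = 3·16 + 5·(-3) = 33
w[4] = 3·33 + 5·16 = 179
w[5] = 3·179 + 5·33 = 702
w[6] = 3·702 + 5·179 = 3001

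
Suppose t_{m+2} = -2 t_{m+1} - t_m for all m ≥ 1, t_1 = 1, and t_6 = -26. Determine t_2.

Let t_2 = v.
t_3 = -1 - 2v
t_4 = 2 + 3v
t_5 = -3 - 4v
t_6 = 4 + 5v
So 4 + 5v = -26, giving v = -6.

-6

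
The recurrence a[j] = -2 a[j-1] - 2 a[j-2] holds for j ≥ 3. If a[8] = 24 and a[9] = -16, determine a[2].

-1

Rearranging, a[j-2] = (a[j] + 2 a[j-1]) / -2.
a[7] = (-16 + 2(24)) / -2 = 32/-2 = -16
a[6] = (24 + 2(-16)) / -2 = -8/-2 = 4
a[5] = (-16 + 2(4)) / -2 = -8/-2 = 4
a[4] = (4 + 2(4)) / -2 = 12/-2 = -6
a[3] = (4 + 2(-6)) / -2 = -8/-2 = 4
a[2] = (-6 + 2(4)) / -2 = 2/-2 = -1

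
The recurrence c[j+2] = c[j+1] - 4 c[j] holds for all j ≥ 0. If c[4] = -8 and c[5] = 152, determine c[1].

Rearranging, c[j-2] = (c[j] - c[j-1]) / -4.
c[3] = (152 - (-8)) / -4 = 160/-4 = -40
c[2] = (-8 - (-40)) / -4 = 32/-4 = -8
c[1] = (-40 - (-8)) / -4 = -32/-4 = 8

8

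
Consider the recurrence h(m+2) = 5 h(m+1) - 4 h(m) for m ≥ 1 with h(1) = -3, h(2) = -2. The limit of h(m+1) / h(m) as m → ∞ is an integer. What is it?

The characteristic equation is r^2 - 5r + 4 = 0, which factors as (r - 4)(r - 1) = 0.
So the roots are 4 and 1. Since |4| > |1| and the coefficient of 4^m is non-zero, the ratio tends to 4.

4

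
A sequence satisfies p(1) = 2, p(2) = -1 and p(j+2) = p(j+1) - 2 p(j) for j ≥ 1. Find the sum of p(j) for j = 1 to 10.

p(3) = (-1) - 2*2 = -5
p(4) = (-5) - 2*(-1) = -3
p(5) = (-3) - 2*(-5) = 7
p(6) = 7 - 2*(-3) = 13
p(7) = 13 - 2*7 = -1
p(8) = (-1) - 2*13 = -27
p(9) = (-27) - 2*(-1) = -25
p(10) = (-25) - 2*(-27) = 29
Sum = 2 + (-1) + (-5) + (-3) + 7 + 13 + (-1) + (-27) + (-25) + 29 = -11

-11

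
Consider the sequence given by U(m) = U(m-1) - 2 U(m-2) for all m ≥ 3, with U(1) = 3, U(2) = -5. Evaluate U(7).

U(3) = (-5) - 2·3 = -11
U(4) = (-11) - 2·(-5) = -1
U(5) = (-1) - 2·(-11) = 21
U(6) = 21 - 2·(-1) = 23
U(7) = 23 - 2·21 = -19

-19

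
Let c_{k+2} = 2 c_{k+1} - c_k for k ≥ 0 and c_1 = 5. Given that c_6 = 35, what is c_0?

Let c_0 = w.
c_2 = 10 - w
c_3 = 15 - 2w
c_4 = 20 - 3w
c_5 = 25 - 4w
c_6 = 30 - 5w
So 30 - 5w = 35, giving w = -1.

-1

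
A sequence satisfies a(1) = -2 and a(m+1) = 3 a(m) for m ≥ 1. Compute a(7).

-1458

a(2) = 3(-2) = -6
a(3) = 3(-6) = -18
a(4) = 3(-18) = -54
a(5) = 3(-54) = -162
a(6) = 3(-162) = -486
a(7) = 3(-486) = -1458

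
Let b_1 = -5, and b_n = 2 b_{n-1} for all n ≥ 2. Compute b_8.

-640

b_2 = 2(-5) = -10
b_3 = 2(-10) = -20
b_4 = 2(-20) = -40
b_5 = 2(-40) = -80
b_6 = 2(-80) = -160
b_7 = 2(-160) = -320
b_8 = 2(-320) = -640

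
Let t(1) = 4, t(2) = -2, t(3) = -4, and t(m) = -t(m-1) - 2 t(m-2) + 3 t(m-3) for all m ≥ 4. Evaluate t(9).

-246

t(4) = -(-4) - 2*(-2) + 3*4 = 20
t(5) = -20 - 2*(-4) + 3*(-2) = -18
t(6) = -(-18) - 2*20 + 3*(-4) = -34
t(7) = -(-34) - 2*(-18) + 3*20 = 130
t(8) = -130 - 2*(-34) + 3*(-18) = -116
t(9) = -(-116) - 2*130 + 3*(-34) = -246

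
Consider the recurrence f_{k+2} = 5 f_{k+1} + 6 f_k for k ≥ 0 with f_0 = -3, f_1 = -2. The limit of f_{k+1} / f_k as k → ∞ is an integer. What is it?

The characteristic equation is r^2 - 5r - 6 = 0, which factors as (r - 6)(r + 1) = 0.
So the roots are 6 and -1. Since |6| > |-1| and the coefficient of 6^k is non-zero, the ratio tends to 6.

6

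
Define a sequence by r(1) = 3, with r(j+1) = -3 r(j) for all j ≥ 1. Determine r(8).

-6561

r(2) = -3·3 = -9
r(3) = -3·(-9) = 27
r(4) = -3·27 = -81
r(5) = -3·(-81) = 243
r(6) = -3·243 = -729
r(7) = -3·(-729) = 2187
r(8) = -3·2187 = -6561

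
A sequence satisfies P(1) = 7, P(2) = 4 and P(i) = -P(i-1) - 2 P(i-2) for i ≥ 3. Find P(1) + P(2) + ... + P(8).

75

P(3) = -4 - 2(7) = -18
P(4) = -(-18) - 2(4) = 10
P(5) = -10 - 2(-18) = 26
P(6) = -26 - 2(10) = -46
P(7) = -(-46) - 2(26) = -6
P(8) = -(-6) - 2(-46) = 98
Sum = 7 + 4 + (-18) + 10 + 26 + (-46) + (-6) + 98 = 75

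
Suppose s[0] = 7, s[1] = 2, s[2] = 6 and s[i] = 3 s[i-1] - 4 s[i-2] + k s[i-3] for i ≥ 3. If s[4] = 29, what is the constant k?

1

s[3] = 10 + 7k
s[4] = 6 + 23k
So 6 + 23k = 29, giving k = 1.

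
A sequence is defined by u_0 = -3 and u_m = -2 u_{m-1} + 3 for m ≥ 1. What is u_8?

-1023

u_1 = -2*(-3) + 3 = 9
u_2 = -2*9 + 3 = -15
u_3 = -2*(-15) + 3 = 33
u_4 = -2*33 + 3 = -63
u_5 = -2*(-63) + 3 = 129
u_6 = -2*129 + 3 = -255
u_7 = -2*(-255) + 3 = 513
u_8 = -2*513 + 3 = -1023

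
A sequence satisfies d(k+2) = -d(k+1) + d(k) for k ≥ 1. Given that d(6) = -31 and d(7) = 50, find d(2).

Rearranging, d(k-2) = d(k) + d(k-1).
d(5) = 50 + (-31) = 19
d(4) = -31 + 19 = -12
d(3) = 19 + (-12) = 7
d(2) = -12 + 7 = -5

-5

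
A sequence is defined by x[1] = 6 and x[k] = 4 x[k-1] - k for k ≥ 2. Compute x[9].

x[2] = 4*6 - 2 = 22
x[3] = 4*22 - 3 = 85
x[4] = 4*85 - 4 = 336
x[5] = 4*336 - 5 = 1339
x[6] = 4*1339 - 6 = 5350
x[7] = 4*5350 - 7 = 21393
x[8] = 4*21393 - 8 = 85564
x[9] = 4*85564 - 9 = 342247

342247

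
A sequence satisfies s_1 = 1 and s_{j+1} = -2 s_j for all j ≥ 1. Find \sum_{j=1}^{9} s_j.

171

s_2 = -2·1 = -2
s_3 = -2·(-2) = 4
s_4 = -2·4 = -8
s_5 = -2·(-8) = 16
s_6 = -2·16 = -32
s_7 = -2·(-32) = 64
s_8 = -2·64 = -128
s_9 = -2·(-128) = 256
Sum = 1 + (-2) + 4 + (-8) + 16 + (-32) + 64 + (-128) + 256 = 171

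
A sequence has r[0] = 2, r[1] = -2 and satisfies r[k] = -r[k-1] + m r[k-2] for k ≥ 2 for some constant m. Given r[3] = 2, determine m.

r[2] = 2 + 2m
r[3] = -2 - 4m
So -2 - 4m = 2, giving m = -1.

-1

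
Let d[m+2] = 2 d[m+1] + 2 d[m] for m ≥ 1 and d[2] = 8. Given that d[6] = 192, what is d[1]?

Let d[1] = x.
d[3] = 16 + 2x
d[4] = 48 + 4x
d[5] = 128 + 12x
d[6] = 352 + 32x
So 352 + 32x = 192, giving x = -5.

-5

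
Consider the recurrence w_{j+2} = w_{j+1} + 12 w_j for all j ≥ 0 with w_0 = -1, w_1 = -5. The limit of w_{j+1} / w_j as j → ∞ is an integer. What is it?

4

The characteristic equation is r^2 - r - 12 = 0, which factors as (r - 4)(r + 3) = 0.
So the roots are 4 and -3. Since |4| > |-3| and the coefficient of 4^j is non-zero, the ratio tends to 4.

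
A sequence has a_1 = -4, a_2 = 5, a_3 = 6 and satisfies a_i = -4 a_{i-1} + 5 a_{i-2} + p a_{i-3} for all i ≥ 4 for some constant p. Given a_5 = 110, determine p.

a_4 = 1 - 4p
a_5 = 26 + 21p
So 26 + 21p = 110, giving p = 4.

4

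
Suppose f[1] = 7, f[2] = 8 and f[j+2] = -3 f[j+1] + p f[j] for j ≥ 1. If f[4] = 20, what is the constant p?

f[3] = -24 + 7p
f[4] = 72 - 13p
So 72 - 13p = 20, giving p = 4.

4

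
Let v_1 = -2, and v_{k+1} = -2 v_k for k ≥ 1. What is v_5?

v_2 = -2*(-2) = 4
v_3 = -2*4 = -8
v_4 = -2*(-8) = 16
v_5 = -2*16 = -32

-32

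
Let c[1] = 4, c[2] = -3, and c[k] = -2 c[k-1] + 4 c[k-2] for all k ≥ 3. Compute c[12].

-723968

c[3] = -2(-3) + 4(4) = 22
c[4] = -2(22) + 4(-3) = -56
c[5] = -2(-56) + 4(22) = 200
c[6] = -2(200) + 4(-56) = -624
c[7] = -2(-624) + 4(200) = 2048
c[8] = -2(2048) + 4(-624) = -6592
c[9] = -2(-6592) + 4(2048) = 21376
c[10] = -2(21376) + 4(-6592) = -69120
c[11] = -2(-69120) + 4(21376) = 223744
c[12] = -2(223744) + 4(-69120) = -723968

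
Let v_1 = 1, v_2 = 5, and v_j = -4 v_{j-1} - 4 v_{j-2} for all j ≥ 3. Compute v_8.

3008

v_3 = -4*5 - 4*1 = -24
v_4 = -4*(-24) - 4*5 = 76
v_5 = -4*76 - 4*(-24) = -208
v_6 = -4*(-208) - 4*76 = 528
v_7 = -4*528 - 4*(-208) = -1280
v_8 = -4*(-1280) - 4*528 = 3008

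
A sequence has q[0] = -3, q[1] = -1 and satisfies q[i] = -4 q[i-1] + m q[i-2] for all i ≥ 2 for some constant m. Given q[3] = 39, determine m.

q[2] = 4 - 3m
q[3] = -16 + 11m
So -16 + 11m = 39, giving m = 5.

5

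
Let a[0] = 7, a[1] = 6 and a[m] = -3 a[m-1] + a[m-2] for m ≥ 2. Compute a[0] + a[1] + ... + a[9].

38645

a[2] = -3*6 + 7 = -11
a[3] = -3*(-11) + 6 = 39
a[4] = -3*39 + (-11) = -128
a[5] = -3*(-128) + 39 = 423
a[6] = -3*423 + (-128) = -1397
a[7] = -3*(-1397) + 423 = 4614
a[8] = -3*4614 + (-1397) = -15239
a[9] = -3*(-15239) + 4614 = 50331
Sum = 7 + 6 + (-11) + 39 + (-128) + 423 + (-1397) + 4614 + (-15239) + 50331 = 38645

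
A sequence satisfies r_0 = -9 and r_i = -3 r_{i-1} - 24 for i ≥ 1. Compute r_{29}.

205891132094643

The fixed point is -24/(1 + 3) = -6, so r_i + 6 = -3(r_{i-1} + 6).
Hence r_i = -3·(-3)^i - 6.
r_{29} = -3·(-3)^{29} - 6 = -3·-68630377364883 - 6 = 205891132094643.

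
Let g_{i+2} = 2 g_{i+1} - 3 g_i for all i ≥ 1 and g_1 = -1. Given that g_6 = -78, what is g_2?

Let g_2 = z.
g_3 = 3 + 2z
g_4 = 6 + z
g_5 = 3 - 4z
g_6 = -12 - 11z
So -12 - 11z = -78, giving z = 6.

6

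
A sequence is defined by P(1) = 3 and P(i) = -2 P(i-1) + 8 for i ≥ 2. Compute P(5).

8

P(2) = -2(3) + 8 = 2
P(3) = -2(2) + 8 = 4
P(4) = -2(4) + 8 = 0
P(5) = -2(0) + 8 = 8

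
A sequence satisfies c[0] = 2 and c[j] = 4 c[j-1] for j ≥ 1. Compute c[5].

2048

c[1] = 4(2) = 8
c[2] = 4(8) = 32
c[3] = 4(32) = 128
c[4] = 4(128) = 512
c[5] = 4(512) = 2048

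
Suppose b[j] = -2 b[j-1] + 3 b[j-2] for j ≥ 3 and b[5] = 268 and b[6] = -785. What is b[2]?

-5

Rearranging, b[j-2] = (b[j] + 2 b[j-1]) / 3.
b[4] = (-785 + 2*268) / 3 = -249/3 = -83
b[3] = (268 + 2*(-83)) / 3 = 102/3 = 34
b[2] = (-83 + 2*34) / 3 = -15/3 = -5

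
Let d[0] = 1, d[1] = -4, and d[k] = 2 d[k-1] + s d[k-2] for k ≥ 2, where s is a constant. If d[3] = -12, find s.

d[2] = -8 + s
d[3] = -16 - 2s
So -16 - 2s = -12, giving s = -2.

-2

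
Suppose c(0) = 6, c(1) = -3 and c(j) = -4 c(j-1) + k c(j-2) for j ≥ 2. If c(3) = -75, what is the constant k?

1

c(2) = 12 + 6k
c(3) = -48 - 27k
So -48 - 27k = -75, giving k = 1.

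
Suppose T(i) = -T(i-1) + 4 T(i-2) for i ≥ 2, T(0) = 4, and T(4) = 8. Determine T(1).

Let T(1) = y.
T(2) = 16 - y
T(3) = -16 + 5y
T(4) = 80 - 9y
So 80 - 9y = 8, giving y = 8.

8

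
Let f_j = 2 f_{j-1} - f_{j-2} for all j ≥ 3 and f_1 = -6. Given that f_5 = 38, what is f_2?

Let f_2 = v.
f_3 = 6 + 2v
f_4 = 12 + 3v
f_5 = 18 + 4v
So 18 + 4v = 38, giving v = 5.

5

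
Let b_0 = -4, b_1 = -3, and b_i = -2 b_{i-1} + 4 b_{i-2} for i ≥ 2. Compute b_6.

b_2 = -2·(-3) + 4·(-4) = -10
b_3 = -2·(-10) + 4·(-3) = 8
b_4 = -2·8 + 4·(-10) = -56
b_5 = -2·(-56) + 4·8 = 144
b_6 = -2·144 + 4·(-56) = -512

-512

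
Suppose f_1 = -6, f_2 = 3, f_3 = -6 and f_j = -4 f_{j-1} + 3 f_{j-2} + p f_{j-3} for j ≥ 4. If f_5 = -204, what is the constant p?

-2

f_4 = 33 - 6p
f_5 = -150 + 27p
So -150 + 27p = -204, giving p = -2.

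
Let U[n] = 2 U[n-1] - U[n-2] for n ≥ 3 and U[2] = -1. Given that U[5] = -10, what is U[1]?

2

Let U[1] = w.
U[3] = -2 - w
U[4] = -3 - 2w
U[5] = -4 - 3w
So -4 - 3w = -10, giving w = 2.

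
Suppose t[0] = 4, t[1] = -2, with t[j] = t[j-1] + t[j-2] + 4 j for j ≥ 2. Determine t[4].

46

t[2] = (-2) + 4 + 8 = 10
t[3] = 10 + (-2) + 12 = 20
t[4] = 20 + 10 + 16 = 46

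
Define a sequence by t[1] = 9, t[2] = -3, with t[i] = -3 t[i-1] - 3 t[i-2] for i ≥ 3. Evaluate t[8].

81

t[3] = -3·(-3) - 3·9 = -18
t[4] = -3·(-18) - 3·(-3) = 63
t[5] = -3·63 - 3·(-18) = -135
t[6] = -3·(-135) - 3·63 = 216
t[7] = -3·216 - 3·(-135) = -243
t[8] = -3·(-243) - 3·216 = 81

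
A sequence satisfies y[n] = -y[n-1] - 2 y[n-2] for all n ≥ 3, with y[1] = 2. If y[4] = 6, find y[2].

-2

Let y[2] = z.
y[3] = -4 - z
y[4] = 4 - z
So 4 - z = 6, giving z = -2.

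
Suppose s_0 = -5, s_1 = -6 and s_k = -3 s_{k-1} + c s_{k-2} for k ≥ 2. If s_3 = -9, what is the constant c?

s_2 = 18 - 5c
s_3 = -54 + 9c
So -54 + 9c = -9, giving c = 5.

5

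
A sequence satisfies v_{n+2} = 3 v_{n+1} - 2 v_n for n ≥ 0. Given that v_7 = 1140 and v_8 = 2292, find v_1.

Rearranging, v_{n-2} = (v_n - 3 v_{n-1}) / -2.
v_6 = (2292 - 3*1140) / -2 = -1128/-2 = 564
v_5 = (1140 - 3*564) / -2 = -552/-2 = 276
v_4 = (564 - 3*276) / -2 = -264/-2 = 132
v_3 = (276 - 3*132) / -2 = -120/-2 = 60
v_2 = (132 - 3*60) / -2 = -48/-2 = 24
v_1 = (60 - 3*24) / -2 = -12/-2 = 6

6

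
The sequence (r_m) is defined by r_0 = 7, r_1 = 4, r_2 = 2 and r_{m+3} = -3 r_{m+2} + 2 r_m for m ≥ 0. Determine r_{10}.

-7924

r_3 = -3(2) + 2(7) = 8
r_4 = -3(8) + 2(4) = -16
r_5 = -3(-16) + 2(2) = 52
r_6 = -3(52) + 2(8) = -140
r_7 = -3(-140) + 2(-16) = 388
r_8 = -3(388) + 2(52) = -1060
r_9 = -3(-1060) + 2(-140) = 2900
r_{10} = -3(2900) + 2(388) = -7924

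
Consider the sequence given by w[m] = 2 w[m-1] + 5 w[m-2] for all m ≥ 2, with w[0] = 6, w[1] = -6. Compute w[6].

978

w[2] = 2(-6) + 5(6) = 18
w[3] = 2(18) + 5(-6) = 6
w[4] = 2(6) + 5(18) = 102
w[5] = 2(102) + 5(6) = 234
w[6] = 2(234) + 5(102) = 978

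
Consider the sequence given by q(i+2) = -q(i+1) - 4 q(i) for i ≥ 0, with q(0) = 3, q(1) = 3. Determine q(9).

q(2) = -3 - 4·3 = -15
q(3) = -(-15) - 4·3 = 3
q(4) = -3 - 4·(-15) = 57
q(5) = -57 - 4·3 = -69
q(6) = -(-69) - 4·57 = -159
q(7) = -(-159) - 4·(-69) = 435
q(8) = -435 - 4·(-159) = 201
q(9) = -201 - 4·435 = -1941

-1941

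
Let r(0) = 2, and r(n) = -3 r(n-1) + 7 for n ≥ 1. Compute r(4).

r(1) = -3·2 + 7 = 1
r(2) = -3·1 + 7 = 4
r(3) = -3·4 + 7 = -5
r(4) = -3·(-5) + 7 = 22

22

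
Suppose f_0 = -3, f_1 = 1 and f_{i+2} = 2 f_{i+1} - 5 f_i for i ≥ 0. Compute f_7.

469

f_2 = 2·1 - 5·(-3) = 17
f_3 = 2·17 - 5·1 = 29
f_4 = 2·29 - 5·17 = -27
f_5 = 2·(-27) - 5·29 = -199
f_6 = 2·(-199) - 5·(-27) = -263
f_7 = 2·(-263) - 5·(-199) = 469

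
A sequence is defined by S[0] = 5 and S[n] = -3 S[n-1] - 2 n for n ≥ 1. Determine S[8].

35261

S[1] = -3*5 - 2 = -17
S[2] = -3*(-17) - 4 = 47
S[3] = -3*47 - 6 = -147
S[4] = -3*(-147) - 8 = 433
S[5] = -3*433 - 10 = -1309
S[6] = -3*(-1309) - 12 = 3915
S[7] = -3*3915 - 14 = -11759
S[8] = -3*(-11759) - 16 = 35261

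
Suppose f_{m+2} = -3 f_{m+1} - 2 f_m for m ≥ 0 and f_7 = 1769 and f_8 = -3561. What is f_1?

Rearranging, f_{m-2} = (f_m + 3 f_{m-1}) / -2.
f_6 = (-3561 + 3*1769) / -2 = 1746/-2 = -873
f_5 = (1769 + 3*(-873)) / -2 = -850/-2 = 425
f_4 = (-873 + 3*425) / -2 = 402/-2 = -201
f_3 = (425 + 3*(-201)) / -2 = -178/-2 = 89
f_2 = (-201 + 3*89) / -2 = 66/-2 = -33
f_1 = (89 + 3*(-33)) / -2 = -10/-2 = 5

5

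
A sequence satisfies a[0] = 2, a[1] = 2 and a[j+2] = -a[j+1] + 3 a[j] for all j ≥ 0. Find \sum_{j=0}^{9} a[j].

a[2] = -2 + 3*2 = 4
a[3] = -4 + 3*2 = 2
a[4] = -2 + 3*4 = 10
a[5] = -10 + 3*2 = -4
a[6] = -(-4) + 3*10 = 34
a[7] = -34 + 3*(-4) = -46
a[8] = -(-46) + 3*34 = 148
a[9] = -148 + 3*(-46) = -286
Sum = 2 + 2 + 4 + 2 + 10 + (-4) + 34 + (-46) + 148 + (-286) = -134

-134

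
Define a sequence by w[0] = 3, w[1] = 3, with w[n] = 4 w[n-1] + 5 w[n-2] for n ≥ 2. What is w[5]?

3123

w[2] = 4(3) + 5(3) = 27
w[3] = 4(27) + 5(3) = 123
w[4] = 4(123) + 5(27) = 627
w[5] = 4(627) + 5(123) = 3123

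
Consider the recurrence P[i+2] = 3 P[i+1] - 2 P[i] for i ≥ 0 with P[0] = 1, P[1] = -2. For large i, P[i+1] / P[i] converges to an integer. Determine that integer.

The characteristic equation is r^2 - 3r + 2 = 0, which factors as (r - 2)(r - 1) = 0.
So the roots are 2 and 1. Since |2| > |1| and the coefficient of 2^i is non-zero, the ratio tends to 2.

2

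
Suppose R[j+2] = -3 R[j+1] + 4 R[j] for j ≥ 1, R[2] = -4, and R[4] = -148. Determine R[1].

8

Let R[1] = z.
R[3] = 12 + 4z
R[4] = -52 - 12z
So -52 - 12z = -148, giving z = 8.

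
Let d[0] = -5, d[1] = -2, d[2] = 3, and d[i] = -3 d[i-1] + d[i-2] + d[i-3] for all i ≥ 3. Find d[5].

-160

d[3] = -3*3 + (-2) + (-5) = -16
d[4] = -3*(-16) + 3 + (-2) = 49
d[5] = -3*49 + (-16) + 3 = -160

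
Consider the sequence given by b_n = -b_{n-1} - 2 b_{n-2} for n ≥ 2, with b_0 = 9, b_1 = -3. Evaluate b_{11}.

b_2 = -(-3) - 2*9 = -15
b_3 = -(-15) - 2*(-3) = 21
b_4 = -21 - 2*(-15) = 9
b_5 = -9 - 2*21 = -51
b_6 = -(-51) - 2*9 = 33
b_7 = -33 - 2*(-51) = 69
b_8 = -69 - 2*33 = -135
b_9 = -(-135) - 2*69 = -3
b_{10} = -(-3) - 2*(-135) = 273
b_{11} = -273 - 2*(-3) = -267

-267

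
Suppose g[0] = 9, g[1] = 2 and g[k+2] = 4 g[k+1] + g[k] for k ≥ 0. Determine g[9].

g[2] = 4·2 + 9 = 17
g[3] = 4·17 + 2 = 70
g[4] = 4·70 + 17 = 297
g[5] = 4·297 + 70 = 1258
g[6] = 4·1258 + 297 = 5329
g[7] = 4·5329 + 1258 = 22574
g[8] = 4·22574 + 5329 = 95625
g[9] = 4·95625 + 22574 = 405074

405074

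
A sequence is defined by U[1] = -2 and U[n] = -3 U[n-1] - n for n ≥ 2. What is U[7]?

-1141

U[2] = -3*(-2) - 2 = 4
U[3] = -3*4 - 3 = -15
U[4] = -3*(-15) - 4 = 41
U[5] = -3*41 - 5 = -128
U[6] = -3*(-128) - 6 = 378
U[7] = -3*378 - 7 = -1141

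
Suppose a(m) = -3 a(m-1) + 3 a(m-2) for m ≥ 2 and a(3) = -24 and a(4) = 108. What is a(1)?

Rearranging, a(m-2) = (a(m) + 3 a(m-1)) / 3.
a(2) = (108 + 3*(-24)) / 3 = 36/3 = 12
a(1) = (-24 + 3*12) / 3 = 12/3 = 4

4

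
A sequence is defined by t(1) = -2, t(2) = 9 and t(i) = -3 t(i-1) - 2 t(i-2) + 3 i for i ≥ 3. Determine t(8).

t(3) = -3(9) - 2(-2) + 9 = -14
t(4) = -3(-14) - 2(9) + 12 = 36
t(5) = -3(36) - 2(-14) + 15 = -65
t(6) = -3(-65) - 2(36) + 18 = 141
t(7) = -3(141) - 2(-65) + 21 = -272
t(8) = -3(-272) - 2(141) + 24 = 558

558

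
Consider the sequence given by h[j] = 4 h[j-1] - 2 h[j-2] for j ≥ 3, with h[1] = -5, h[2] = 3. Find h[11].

h[3] = 4(3) - 2(-5) = 22
h[4] = 4(22) - 2(3) = 82
h[5] = 4(82) - 2(22) = 284
h[6] = 4(284) - 2(82) = 972
h[7] = 4(972) - 2(284) = 3320
h[8] = 4(3320) - 2(972) = 11336
h[9] = 4(11336) - 2(3320) = 38704
h[10] = 4(38704) - 2(11336) = 132144
h[11] = 4(132144) - 2(38704) = 451168

451168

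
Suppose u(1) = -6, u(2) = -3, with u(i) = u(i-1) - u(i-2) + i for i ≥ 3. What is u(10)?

19

u(3) = (-3) - (-6) + 3 = 6
u(4) = 6 - (-3) + 4 = 13
u(5) = 13 - 6 + 5 = 12
u(6) = 12 - 13 + 6 = 5
u(7) = 5 - 12 + 7 = 0
u(8) = 0 - 5 + 8 = 3
u(9) = 3 - 0 + 9 = 12
u(10) = 12 - 3 + 10 = 19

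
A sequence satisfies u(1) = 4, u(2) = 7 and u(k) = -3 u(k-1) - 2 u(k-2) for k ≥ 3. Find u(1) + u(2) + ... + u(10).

u(3) = -3(7) - 2(4) = -29
u(4) = -3(-29) - 2(7) = 73
u(5) = -3(73) - 2(-29) = -161
u(6) = -3(-161) - 2(73) = 337
u(7) = -3(337) - 2(-161) = -689
u(8) = -3(-689) - 2(337) = 1393
u(9) = -3(1393) - 2(-689) = -2801
u(10) = -3(-2801) - 2(1393) = 5617
Sum = 4 + 7 + (-29) + 73 + (-161) + 337 + (-689) + 1393 + (-2801) + 5617 = 3751

3751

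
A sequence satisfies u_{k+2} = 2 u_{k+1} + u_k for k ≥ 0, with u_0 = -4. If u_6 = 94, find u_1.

3

Let u_1 = v.
u_2 = -4 + 2v
u_3 = -8 + 5v
u_4 = -20 + 12v
u_5 = -48 + 29v
u_6 = -116 + 70v
So -116 + 70v = 94, giving v = 3.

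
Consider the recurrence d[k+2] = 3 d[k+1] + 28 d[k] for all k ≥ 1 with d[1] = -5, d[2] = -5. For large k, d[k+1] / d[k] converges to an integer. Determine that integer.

7

The characteristic equation is r^2 - 3r - 28 = 0, which factors as (r - 7)(r + 4) = 0.
So the roots are 7 and -4. Since |7| > |-4| and the coefficient of 7^k is non-zero, the ratio tends to 7.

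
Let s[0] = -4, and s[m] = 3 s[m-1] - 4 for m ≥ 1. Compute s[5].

s[1] = 3(-4) - 4 = -16
s[2] = 3(-16) - 4 = -52
s[3] = 3(-52) - 4 = -160
s[4] = 3(-160) - 4 = -484
s[5] = 3(-484) - 4 = -1456

-1456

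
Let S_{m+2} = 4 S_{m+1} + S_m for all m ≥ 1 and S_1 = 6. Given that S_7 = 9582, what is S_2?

Let S_2 = y.
S_3 = 6 + 4y
S_4 = 24 + 17y
S_5 = 102 + 72y
S_6 = 432 + 305y
S_7 = 1830 + 1292y
So 1830 + 1292y = 9582, giving y = 6.

6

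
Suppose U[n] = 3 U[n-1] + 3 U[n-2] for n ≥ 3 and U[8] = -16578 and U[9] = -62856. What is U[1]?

Rearranging, U[n-2] = (U[n] - 3 U[n-1]) / 3.
U[7] = (-62856 - 3*(-16578)) / 3 = -13122/3 = -4374
U[6] = (-16578 - 3*(-4374)) / 3 = -3456/3 = -1152
U[5] = (-4374 - 3*(-1152)) / 3 = -918/3 = -306
U[4] = (-1152 - 3*(-306)) / 3 = -234/3 = -78
U[3] = (-306 - 3*(-78)) / 3 = -72/3 = -24
U[2] = (-78 - 3*(-24)) / 3 = -6/3 = -2
U[1] = (-24 - 3*(-2)) / 3 = -18/3 = -6

-6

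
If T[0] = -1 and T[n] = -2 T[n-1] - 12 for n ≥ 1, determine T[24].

The fixed point is -12/(1 + 2) = -4, so T[n] + 4 = -2(T[n-1] + 4).
Hence T[n] = 3·(-2)^n - 4.
T[24] = 3·(-2)^{24} - 4 = 3·16777216 - 4 = 50331644.

50331644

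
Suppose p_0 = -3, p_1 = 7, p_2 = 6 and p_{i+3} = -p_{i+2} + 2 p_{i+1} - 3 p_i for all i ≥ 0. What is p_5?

p_3 = -6 + 2·7 - 3·(-3) = 17
p_4 = -17 + 2·6 - 3·7 = -26
p_5 = -(-26) + 2·17 - 3·6 = 42

42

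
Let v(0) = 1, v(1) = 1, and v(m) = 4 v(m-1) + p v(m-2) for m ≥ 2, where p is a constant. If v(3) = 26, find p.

v(2) = 4 + p
v(3) = 16 + 5p
So 16 + 5p = 26, giving p = 2.

2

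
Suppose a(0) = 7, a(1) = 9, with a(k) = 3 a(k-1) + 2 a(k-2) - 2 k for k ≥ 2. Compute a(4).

435

a(2) = 3*9 + 2*7 - 4 = 37
a(3) = 3*37 + 2*9 - 6 = 123
a(4) = 3*123 + 2*37 - 8 = 435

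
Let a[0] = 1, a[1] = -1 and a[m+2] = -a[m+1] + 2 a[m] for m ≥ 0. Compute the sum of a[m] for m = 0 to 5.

-12

a[2] = -(-1) + 2*1 = 3
a[3] = -3 + 2*(-1) = -5
a[4] = -(-5) + 2*3 = 11
a[5] = -11 + 2*(-5) = -21
Sum = 1 + (-1) + 3 + (-5) + 11 + (-21) = -12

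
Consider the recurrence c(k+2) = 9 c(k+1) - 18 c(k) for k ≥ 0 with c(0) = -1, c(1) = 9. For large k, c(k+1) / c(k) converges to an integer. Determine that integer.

6

The characteristic equation is r^2 - 9r + 18 = 0, which factors as (r - 6)(r - 3) = 0.
So the roots are 6 and 3. Since |6| > |3| and the coefficient of 6^k is non-zero, the ratio tends to 6.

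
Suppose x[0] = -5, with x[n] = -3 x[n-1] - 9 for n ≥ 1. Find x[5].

666

x[1] = -3*(-5) - 9 = 6
x[2] = -3*6 - 9 = -27
x[3] = -3*(-27) - 9 = 72
x[4] = -3*72 - 9 = -225
x[5] = -3*(-225) - 9 = 666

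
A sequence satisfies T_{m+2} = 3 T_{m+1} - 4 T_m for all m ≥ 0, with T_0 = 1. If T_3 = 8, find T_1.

Let T_1 = v.
T_2 = -4 + 3v
T_3 = -12 + 5v
So -12 + 5v = 8, giving v = 4.

4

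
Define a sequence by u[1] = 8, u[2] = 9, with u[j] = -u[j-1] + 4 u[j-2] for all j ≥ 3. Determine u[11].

u[3] = -9 + 4(8) = 23
u[4] = -23 + 4(9) = 13
u[5] = -13 + 4(23) = 79
u[6] = -79 + 4(13) = -27
u[7] = -(-27) + 4(79) = 343
u[8] = -343 + 4(-27) = -451
u[9] = -(-451) + 4(343) = 1823
u[10] = -1823 + 4(-451) = -3627
u[11] = -(-3627) + 4(1823) = 10919

10919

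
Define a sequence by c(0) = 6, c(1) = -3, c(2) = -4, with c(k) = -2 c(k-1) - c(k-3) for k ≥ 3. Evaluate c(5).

c(3) = -2(-4) - 6 = 2
c(4) = -2(2) - (-3) = -1
c(5) = -2(-1) - (-4) = 6

6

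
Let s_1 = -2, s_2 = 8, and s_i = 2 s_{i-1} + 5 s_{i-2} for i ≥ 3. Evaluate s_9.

20814

s_3 = 2·8 + 5·(-2) = 6
s_4 = 2·6 + 5·8 = 52
s_5 = 2·52 + 5·6 = 134
s_6 = 2·134 + 5·52 = 528
s_7 = 2·528 + 5·134 = 1726
s_8 = 2·1726 + 5·528 = 6092
s_9 = 2·6092 + 5·1726 = 20814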